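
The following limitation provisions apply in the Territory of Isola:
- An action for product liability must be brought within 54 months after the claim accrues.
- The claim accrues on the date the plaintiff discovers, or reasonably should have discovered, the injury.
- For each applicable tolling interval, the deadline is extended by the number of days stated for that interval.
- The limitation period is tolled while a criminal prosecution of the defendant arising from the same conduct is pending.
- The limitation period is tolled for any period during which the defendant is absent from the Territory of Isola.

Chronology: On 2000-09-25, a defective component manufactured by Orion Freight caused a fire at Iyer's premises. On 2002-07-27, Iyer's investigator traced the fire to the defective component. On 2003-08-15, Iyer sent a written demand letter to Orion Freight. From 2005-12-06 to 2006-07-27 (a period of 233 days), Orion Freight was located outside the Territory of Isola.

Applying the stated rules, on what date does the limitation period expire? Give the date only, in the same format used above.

The claim did not accrue until Iyer discovered the injury on 2002-07-27; the 2000-09-25 act date does not start the clock under the stated rule.
54 months from 2002-07-27 is 2007-01-27.
Because the defendant's absence from the jurisdiction ran from 2005-12-06 to 2006-07-27, the deadline is extended by 233 days to 2007-09-17.
The other events in the timeline have no effect on the limitation period under the stated rules.

2007-09-17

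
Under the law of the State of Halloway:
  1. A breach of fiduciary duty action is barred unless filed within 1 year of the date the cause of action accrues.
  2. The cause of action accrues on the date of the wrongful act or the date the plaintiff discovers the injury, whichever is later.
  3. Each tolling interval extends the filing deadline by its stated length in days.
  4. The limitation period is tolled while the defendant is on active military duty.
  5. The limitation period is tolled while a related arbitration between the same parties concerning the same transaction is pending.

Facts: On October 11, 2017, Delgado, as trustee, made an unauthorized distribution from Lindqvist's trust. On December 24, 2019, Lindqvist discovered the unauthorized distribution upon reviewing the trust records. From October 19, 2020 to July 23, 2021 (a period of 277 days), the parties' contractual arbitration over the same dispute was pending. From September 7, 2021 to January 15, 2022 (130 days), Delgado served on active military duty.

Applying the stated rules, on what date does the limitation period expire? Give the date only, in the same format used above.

The claim accrued on December 24, 2019 — the later of the October 11, 2017 act and the December 24, 2019 discovery.
1 year from December 24, 2019 is December 24, 2020.
The pending related arbitration from October 19, 2020 to July 23, 2021 tolled the period for 277 days, extending the deadline to September 27, 2021.
The defendant's active military service from September 7, 2021 to January 15, 2022 tolled the period for 130 days, extending the deadline to February 4, 2022.

February 4, 2022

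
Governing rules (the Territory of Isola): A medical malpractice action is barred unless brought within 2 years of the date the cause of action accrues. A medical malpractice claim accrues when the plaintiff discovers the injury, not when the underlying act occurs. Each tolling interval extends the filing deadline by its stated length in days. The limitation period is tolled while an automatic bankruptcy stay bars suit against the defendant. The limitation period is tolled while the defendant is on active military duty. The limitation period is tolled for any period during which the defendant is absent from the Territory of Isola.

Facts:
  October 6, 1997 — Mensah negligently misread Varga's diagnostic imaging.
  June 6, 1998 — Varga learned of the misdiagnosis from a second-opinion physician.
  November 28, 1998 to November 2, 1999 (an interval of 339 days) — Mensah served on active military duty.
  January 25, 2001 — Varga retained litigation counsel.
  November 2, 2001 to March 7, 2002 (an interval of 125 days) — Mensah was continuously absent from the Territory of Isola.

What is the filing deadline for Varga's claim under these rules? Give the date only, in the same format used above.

Accrual is tied to discovery, so the period began on June 6, 1998 rather than on October 6, 1997 when the act occurred.
The untolled deadline — 2 years after June 6, 1998 — is June 6, 2000.
The defendant's active military service from November 28, 1998 to November 2, 1999 tolled the period for 339 days, extending the deadline to May 11, 2001.
By the time the defendant's absence from the jurisdiction began on November 2, 2001, the limitation period had already expired on May 11, 2001; that interval cannot revive it.
Nothing else in the chronology tolls or restarts the period.

May 11, 2001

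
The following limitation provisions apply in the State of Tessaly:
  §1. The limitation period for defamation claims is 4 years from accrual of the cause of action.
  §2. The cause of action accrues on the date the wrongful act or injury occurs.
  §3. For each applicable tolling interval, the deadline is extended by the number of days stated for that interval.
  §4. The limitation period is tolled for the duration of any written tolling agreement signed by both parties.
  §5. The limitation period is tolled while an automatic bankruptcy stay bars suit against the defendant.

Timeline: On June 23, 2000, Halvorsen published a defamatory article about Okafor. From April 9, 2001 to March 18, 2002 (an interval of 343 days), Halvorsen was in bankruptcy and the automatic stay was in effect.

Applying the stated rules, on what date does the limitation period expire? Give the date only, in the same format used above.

June 1, 2005

The cause of action accrued on June 23, 2000, the date of the act.
Adding the 4 years base period to June 23, 2000 gives a deadline of June 23, 2004, before any tolling.
The automatic bankruptcy stay from April 9, 2001 to March 18, 2002 tolled the period for 343 days, extending the deadline to June 1, 2005.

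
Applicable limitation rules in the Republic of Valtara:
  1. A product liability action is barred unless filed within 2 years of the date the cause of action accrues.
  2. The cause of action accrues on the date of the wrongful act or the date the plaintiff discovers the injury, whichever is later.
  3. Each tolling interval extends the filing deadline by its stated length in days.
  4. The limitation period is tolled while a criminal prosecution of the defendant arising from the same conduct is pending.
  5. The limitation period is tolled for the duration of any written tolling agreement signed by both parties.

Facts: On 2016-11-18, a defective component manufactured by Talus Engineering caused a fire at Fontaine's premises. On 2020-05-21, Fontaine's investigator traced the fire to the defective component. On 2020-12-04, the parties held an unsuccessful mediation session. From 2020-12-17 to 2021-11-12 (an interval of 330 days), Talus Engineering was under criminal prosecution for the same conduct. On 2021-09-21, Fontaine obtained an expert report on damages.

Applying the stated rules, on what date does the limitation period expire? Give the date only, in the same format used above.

2023-04-16

The claim accrued on 2020-05-21 — the later of the 2016-11-18 act and the 2020-05-21 discovery.
2 years from 2020-05-21 is 2022-05-21.
The pending criminal prosecution from 2020-12-17 to 2021-11-12 tolled the period for 330 days, extending the deadline to 2023-04-16.
The other events in the timeline have no effect on the limitation period under the stated rules.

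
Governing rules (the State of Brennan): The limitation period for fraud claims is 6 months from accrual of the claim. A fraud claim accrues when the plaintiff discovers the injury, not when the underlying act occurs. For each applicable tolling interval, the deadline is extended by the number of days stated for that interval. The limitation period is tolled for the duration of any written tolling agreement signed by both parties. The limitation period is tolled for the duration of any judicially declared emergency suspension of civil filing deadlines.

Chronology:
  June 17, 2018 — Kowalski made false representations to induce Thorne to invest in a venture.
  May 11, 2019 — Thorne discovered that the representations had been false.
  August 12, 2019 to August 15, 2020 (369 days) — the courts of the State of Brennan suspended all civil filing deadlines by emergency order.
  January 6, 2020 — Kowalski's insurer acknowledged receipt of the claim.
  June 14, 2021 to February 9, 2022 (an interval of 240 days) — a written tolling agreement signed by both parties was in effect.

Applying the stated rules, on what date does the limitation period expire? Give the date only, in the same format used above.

November 14, 2020

Under the discovery rule, the claim accrued on May 11, 2019, when Thorne discovered the injury — not on the June 17, 2018 date of the underlying act.
Adding the 6 months base period to May 11, 2019 gives a deadline of November 11, 2019, before any tolling.
The period was tolled for 369 days by the emergency suspension of filing deadlines (August 12, 2019 to August 15, 2020), pushing the deadline to November 14, 2020.
The written tolling agreement from June 14, 2021 to February 9, 2022 began after the period had already run on November 14, 2020, so it has no tolling effect.
None of the other events listed affects the running of the period under the stated rules.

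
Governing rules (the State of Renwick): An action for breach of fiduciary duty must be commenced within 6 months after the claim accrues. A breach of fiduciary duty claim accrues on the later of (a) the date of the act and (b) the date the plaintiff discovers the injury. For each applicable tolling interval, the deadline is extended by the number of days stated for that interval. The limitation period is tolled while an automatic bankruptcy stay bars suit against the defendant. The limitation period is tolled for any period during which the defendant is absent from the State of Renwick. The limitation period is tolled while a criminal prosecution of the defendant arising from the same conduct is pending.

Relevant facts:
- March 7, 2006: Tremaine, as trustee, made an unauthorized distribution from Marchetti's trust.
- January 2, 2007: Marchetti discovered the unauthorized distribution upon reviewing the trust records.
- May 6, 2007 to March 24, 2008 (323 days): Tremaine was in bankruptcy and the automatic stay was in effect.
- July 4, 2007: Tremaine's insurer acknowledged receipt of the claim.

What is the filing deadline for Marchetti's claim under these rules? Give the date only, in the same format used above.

The claim accrued on January 2, 2007 — the later of the March 7, 2006 act and the January 2, 2007 discovery.
6 months from January 2, 2007 is July 2, 2007.
The period was tolled for 323 days by the automatic bankruptcy stay (May 6, 2007 to March 24, 2008), pushing the deadline to May 20, 2008.
The other events in the timeline have no effect on the limitation period under the stated rules.

May 20, 2008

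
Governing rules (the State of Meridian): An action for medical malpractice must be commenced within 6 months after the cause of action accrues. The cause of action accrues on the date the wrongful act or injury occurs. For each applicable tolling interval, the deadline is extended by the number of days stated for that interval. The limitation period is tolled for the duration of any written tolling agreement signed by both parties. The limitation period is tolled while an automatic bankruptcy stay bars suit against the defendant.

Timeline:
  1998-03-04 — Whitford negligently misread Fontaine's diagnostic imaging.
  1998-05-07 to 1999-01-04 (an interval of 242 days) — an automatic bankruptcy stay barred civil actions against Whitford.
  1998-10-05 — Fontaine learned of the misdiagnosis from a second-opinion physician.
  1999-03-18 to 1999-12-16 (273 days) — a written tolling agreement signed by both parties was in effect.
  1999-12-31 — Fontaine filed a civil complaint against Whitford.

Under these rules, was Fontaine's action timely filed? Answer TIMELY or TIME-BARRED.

Accrual is governed by the date of the act, so the period began to run on 1998-03-04; the later discovery on 1998-10-05 is irrelevant under the stated rule.
The untolled deadline — 6 months after 1998-03-04 — is 1998-09-04.
The period was tolled for 242 days by the automatic bankruptcy stay (1998-05-07 to 1999-01-04), pushing the deadline to 1999-05-04.
The period was tolled for 273 days by the written tolling agreement (1999-03-18 to 1999-12-16), pushing the deadline to 2000-02-01.
Fontaine filed on 1999-12-31, before the 2000-02-01 deadline, so the action is timely.

TIMELY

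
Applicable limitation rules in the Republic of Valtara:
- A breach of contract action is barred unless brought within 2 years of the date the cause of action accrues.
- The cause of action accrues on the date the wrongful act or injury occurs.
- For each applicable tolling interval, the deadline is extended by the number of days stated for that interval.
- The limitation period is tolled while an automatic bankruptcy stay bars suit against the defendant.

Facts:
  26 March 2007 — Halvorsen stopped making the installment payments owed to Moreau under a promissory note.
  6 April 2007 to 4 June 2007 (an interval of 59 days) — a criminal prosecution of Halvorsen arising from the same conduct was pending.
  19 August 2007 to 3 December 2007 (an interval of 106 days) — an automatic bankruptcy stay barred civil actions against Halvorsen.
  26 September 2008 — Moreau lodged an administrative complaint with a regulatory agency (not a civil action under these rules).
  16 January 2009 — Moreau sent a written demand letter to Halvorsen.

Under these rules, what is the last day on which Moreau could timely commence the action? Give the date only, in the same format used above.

The cause of action accrued on 26 March 2007, the date of the act.
Adding the 2 years base period to 26 March 2007 gives a deadline of 26 March 2009, before any tolling.
The period was tolled for 106 days by the automatic bankruptcy stay (19 August 2007 to 3 December 2007), pushing the deadline to 10 July 2009.
Although a criminal prosecution ran from 6 April 2007 to 4 June 2007, the stated rules do not make that a tolling event, so it is disregarded.
None of the other events listed affects the running of the period under the stated rules.

10 July 2009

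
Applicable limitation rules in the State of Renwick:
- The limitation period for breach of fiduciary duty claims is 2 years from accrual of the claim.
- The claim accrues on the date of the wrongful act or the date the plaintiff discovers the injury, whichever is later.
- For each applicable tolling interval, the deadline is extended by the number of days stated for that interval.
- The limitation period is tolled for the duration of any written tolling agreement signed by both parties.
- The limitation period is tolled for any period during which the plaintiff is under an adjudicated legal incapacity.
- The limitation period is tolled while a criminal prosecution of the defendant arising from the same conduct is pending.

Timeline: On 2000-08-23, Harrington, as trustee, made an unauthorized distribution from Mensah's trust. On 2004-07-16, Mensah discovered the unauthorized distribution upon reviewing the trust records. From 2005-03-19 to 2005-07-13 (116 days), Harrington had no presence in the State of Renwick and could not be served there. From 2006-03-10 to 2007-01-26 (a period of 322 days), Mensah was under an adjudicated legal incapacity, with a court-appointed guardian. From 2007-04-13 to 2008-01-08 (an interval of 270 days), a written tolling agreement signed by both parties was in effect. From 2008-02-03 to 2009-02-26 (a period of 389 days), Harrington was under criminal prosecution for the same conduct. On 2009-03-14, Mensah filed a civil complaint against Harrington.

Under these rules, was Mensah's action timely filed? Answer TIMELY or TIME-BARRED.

TIMELY

Taking the later of the act (2000-08-23) and discovery (2004-07-16), the claim accrued on 2004-07-16.
Adding the 2 years base period to 2004-07-16 gives a deadline of 2006-07-16, before any tolling.
The plaintiff's legal incapacity from 2006-03-10 to 2007-01-26 tolled the period for 322 days, extending the deadline to 2007-06-03.
Because the written tolling agreement ran from 2007-04-13 to 2008-01-08, the deadline is extended by 270 days to 2008-02-28.
The pending criminal prosecution from 2008-02-03 to 2009-02-26 tolled the period for 389 days, extending the deadline to 2009-03-23.
No stated provision tolls the period for the defendant's absence, so the interval from 2005-03-19 to 2005-07-13 has no effect on the deadline.
The 2009-03-14 filing precedes the 2009-03-23 deadline; the claim is timely.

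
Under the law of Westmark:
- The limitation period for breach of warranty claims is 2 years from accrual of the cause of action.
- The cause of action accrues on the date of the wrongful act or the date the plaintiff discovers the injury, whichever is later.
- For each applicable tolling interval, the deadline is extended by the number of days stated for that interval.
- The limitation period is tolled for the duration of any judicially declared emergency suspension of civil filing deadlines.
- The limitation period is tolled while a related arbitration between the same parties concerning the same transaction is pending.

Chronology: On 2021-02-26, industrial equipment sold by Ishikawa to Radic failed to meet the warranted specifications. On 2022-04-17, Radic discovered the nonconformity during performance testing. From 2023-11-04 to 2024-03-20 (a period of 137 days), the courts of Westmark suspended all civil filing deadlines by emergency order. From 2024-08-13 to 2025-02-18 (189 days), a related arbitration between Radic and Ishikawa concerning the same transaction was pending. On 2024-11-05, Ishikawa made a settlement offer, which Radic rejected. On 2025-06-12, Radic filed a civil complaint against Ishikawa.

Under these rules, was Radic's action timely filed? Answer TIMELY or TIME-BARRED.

The claim accrued on 2022-04-17 — the later of the 2021-02-26 act and the 2022-04-17 discovery.
2 years from 2022-04-17 is 2024-04-17.
The emergency suspension of filing deadlines from 2023-11-04 to 2024-03-20 tolled the period for 137 days, extending the deadline to 2024-09-01.
The period was tolled for 189 days by the pending related arbitration (2024-08-13 to 2025-02-18), pushing the deadline to 2025-03-09.
The other events in the timeline have no effect on the limitation period under the stated rules.
Filing on 2025-06-12 missed the 2025-03-09 deadline — the action is time-barred.

TIME-BARRED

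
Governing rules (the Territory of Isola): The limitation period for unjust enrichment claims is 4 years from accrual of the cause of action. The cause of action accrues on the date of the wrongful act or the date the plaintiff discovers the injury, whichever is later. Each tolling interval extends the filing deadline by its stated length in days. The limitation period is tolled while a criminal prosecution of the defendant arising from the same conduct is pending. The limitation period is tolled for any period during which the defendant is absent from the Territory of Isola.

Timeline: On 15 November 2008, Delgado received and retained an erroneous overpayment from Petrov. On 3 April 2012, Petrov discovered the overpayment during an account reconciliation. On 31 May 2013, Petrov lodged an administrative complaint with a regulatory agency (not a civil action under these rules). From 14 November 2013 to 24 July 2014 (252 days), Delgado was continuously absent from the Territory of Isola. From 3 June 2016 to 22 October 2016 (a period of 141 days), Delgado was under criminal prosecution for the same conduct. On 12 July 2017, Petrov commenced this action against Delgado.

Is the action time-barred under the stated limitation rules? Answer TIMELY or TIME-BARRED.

TIME-BARRED

The claim accrued on 3 April 2012 — the later of the 15 November 2008 act and the 3 April 2012 discovery.
4 years from 3 April 2012 is 3 April 2016.
The period was tolled for 252 days by the defendant's absence from the jurisdiction (14 November 2013 to 24 July 2014), pushing the deadline to 11 December 2016.
Because the pending criminal prosecution ran from 3 June 2016 to 22 October 2016, the deadline is extended by 141 days to 1 May 2017.
The other events in the timeline have no effect on the limitation period under the stated rules.
The 12 July 2017 filing falls after the 1 May 2017 deadline; the claim is time-barred.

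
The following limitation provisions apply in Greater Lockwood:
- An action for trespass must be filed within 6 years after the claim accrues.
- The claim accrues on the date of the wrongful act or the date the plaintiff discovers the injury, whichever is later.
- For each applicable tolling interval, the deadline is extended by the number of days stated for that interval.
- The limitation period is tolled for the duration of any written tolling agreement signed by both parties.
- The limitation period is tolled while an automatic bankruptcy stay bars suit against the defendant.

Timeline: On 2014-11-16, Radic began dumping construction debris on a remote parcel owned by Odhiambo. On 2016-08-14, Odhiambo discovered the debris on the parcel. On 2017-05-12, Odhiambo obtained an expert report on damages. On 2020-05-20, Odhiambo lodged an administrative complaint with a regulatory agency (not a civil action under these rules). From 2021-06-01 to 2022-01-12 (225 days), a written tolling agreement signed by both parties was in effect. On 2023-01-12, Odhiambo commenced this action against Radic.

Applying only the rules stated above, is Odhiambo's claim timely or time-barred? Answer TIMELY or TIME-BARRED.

TIMELY

The claim accrued on 2016-08-14 — the later of the 2014-11-16 act and the 2016-08-14 discovery.
6 years from 2016-08-14 is 2022-08-14.
The period was tolled for 225 days by the written tolling agreement (2021-06-01 to 2022-01-12), pushing the deadline to 2023-03-27.
The other events in the timeline have no effect on the limitation period under the stated rules.
The 2023-01-12 filing precedes the 2023-03-27 deadline; the claim is timely.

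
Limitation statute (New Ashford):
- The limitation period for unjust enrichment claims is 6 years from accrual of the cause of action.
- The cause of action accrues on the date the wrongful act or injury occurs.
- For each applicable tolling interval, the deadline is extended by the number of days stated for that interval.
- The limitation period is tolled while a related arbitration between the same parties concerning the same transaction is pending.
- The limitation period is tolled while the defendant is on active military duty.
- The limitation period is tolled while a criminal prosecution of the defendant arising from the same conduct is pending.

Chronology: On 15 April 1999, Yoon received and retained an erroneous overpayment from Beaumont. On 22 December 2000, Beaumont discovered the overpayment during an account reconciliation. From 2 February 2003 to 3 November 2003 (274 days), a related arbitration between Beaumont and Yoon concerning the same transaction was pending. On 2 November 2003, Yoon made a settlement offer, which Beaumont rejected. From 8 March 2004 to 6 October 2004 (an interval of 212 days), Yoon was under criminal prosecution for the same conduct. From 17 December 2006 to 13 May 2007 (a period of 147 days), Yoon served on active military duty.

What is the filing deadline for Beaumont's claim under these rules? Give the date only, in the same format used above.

14 August 2006

The claim accrued on 15 April 1999, when the wrongful act occurred; under the stated occurrence rule the 22 December 2000 discovery does not delay accrual.
Adding the 6 years base period to 15 April 1999 gives a deadline of 15 April 2005, before any tolling.
The pending related arbitration from 2 February 2003 to 3 November 2003 tolled the period for 274 days, extending the deadline to 14 January 2006.
The pending criminal prosecution from 8 March 2004 to 6 October 2004 tolled the period for 212 days, extending the deadline to 14 August 2006.
The defendant's active military service starting 17 December 2006 came too late — the period had run on 14 August 2006 — and so does not extend the deadline.
None of the other events listed affects the running of the period under the stated rules.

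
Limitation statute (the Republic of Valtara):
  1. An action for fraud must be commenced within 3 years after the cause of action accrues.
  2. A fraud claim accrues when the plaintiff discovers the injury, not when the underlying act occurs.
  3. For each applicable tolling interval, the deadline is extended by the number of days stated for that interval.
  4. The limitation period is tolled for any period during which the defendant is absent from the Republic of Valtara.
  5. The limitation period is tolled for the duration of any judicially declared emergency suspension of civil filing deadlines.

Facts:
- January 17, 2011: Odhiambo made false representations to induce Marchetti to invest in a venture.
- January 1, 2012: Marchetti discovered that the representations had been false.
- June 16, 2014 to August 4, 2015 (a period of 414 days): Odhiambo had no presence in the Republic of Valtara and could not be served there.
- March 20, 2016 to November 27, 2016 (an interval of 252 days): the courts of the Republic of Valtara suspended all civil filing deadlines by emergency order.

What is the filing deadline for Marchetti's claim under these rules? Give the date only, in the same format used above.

February 19, 2016

The claim did not accrue until Marchetti discovered the injury on January 1, 2012; the January 17, 2011 act date does not start the clock under the stated rule.
The untolled deadline — 3 years after January 1, 2012 — is January 1, 2015.
The defendant's absence from the jurisdiction from June 16, 2014 to August 4, 2015 tolled the period for 414 days, extending the deadline to February 19, 2016.
The emergency suspension of filing deadlines starting March 20, 2016 came too late — the period had run on February 19, 2016 — and so does not extend the deadline.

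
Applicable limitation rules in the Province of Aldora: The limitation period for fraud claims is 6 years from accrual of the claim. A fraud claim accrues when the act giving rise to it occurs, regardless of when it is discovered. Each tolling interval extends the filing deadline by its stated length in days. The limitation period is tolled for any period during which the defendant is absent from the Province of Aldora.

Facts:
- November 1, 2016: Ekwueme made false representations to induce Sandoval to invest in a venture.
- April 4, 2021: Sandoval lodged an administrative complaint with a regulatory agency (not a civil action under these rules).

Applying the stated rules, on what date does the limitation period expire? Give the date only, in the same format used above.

The claim accrued on November 1, 2016, the date of the act.
The untolled deadline — 6 years after November 1, 2016 — is November 1, 2022.
None of the other events listed affects the running of the period under the stated rules.

November 1, 2022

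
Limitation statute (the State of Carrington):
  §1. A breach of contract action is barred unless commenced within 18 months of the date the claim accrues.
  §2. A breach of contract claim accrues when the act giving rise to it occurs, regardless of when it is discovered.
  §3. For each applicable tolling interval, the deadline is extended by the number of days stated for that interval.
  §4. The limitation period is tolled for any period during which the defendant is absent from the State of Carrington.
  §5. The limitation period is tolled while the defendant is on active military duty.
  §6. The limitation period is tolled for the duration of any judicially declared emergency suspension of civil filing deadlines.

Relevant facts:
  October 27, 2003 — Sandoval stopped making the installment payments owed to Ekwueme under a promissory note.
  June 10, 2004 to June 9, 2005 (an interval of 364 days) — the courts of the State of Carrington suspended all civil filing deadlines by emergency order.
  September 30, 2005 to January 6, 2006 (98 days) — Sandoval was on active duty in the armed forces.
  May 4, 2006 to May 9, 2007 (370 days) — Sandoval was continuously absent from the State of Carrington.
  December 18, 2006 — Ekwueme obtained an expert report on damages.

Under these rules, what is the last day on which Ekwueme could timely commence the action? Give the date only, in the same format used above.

The claim accrued on October 27, 2003, the date of the act.
The untolled deadline — 18 months after October 27, 2003 — is April 27, 2005.
The emergency suspension of filing deadlines from June 10, 2004 to June 9, 2005 tolled the period for 364 days, extending the deadline to April 26, 2006.
The period was tolled for 98 days by the defendant's active military service (September 30, 2005 to January 6, 2006), pushing the deadline to August 2, 2006.
Because the defendant's absence from the jurisdiction ran from May 4, 2006 to May 9, 2007, the deadline is extended by 370 days to August 7, 2007.
None of the other events listed affects the running of the period under the stated rules.

August 7, 2007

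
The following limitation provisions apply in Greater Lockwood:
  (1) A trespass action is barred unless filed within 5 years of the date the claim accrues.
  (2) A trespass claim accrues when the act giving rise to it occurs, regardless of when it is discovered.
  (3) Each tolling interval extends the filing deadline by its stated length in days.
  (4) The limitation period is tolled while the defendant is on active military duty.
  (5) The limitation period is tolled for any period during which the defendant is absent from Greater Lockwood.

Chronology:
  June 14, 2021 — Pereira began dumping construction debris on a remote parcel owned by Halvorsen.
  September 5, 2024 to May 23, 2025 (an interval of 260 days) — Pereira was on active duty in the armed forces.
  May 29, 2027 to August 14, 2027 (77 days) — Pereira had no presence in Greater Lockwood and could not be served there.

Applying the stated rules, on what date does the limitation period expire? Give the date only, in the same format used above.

March 1, 2027

The limitation period began to run on June 14, 2021.
5 years from June 14, 2021 is June 14, 2026.
The defendant's active military service from September 5, 2024 to May 23, 2025 tolled the period for 260 days, extending the deadline to March 1, 2027.
By the time the defendant's absence from the jurisdiction began on May 29, 2027, the limitation period had already expired on March 1, 2027; that interval cannot revive it.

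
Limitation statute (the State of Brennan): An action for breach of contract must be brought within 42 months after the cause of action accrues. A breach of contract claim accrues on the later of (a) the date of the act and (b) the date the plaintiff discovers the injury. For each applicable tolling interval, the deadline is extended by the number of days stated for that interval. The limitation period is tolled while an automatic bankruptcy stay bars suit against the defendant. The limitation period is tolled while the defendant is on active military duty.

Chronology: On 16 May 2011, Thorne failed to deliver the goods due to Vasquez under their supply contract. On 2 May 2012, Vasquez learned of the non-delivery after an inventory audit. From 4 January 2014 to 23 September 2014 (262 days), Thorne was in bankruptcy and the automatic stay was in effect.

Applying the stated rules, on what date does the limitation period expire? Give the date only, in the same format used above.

The claim accrued on 2 May 2012 — the later of the 16 May 2011 act and the 2 May 2012 discovery.
The untolled deadline — 42 months after 2 May 2012 — is 2 November 2015.
Because the automatic bankruptcy stay ran from 4 January 2014 to 23 September 2014, the deadline is extended by 262 days to 21 July 2016.

21 July 2016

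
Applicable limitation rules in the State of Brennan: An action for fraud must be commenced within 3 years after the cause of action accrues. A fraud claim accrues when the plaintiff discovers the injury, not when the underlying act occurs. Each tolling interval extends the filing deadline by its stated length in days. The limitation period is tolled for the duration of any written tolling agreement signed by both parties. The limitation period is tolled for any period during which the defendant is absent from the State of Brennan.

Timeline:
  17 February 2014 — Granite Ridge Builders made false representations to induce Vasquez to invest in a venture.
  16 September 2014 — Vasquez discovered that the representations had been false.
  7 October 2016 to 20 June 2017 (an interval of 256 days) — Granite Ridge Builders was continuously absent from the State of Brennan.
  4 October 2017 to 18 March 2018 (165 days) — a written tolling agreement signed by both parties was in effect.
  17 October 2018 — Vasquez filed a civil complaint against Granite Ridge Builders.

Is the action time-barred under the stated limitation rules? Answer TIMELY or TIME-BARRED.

Accrual is tied to discovery, so the period began on 16 September 2014 rather than on 17 February 2014 when the act occurred.
Adding the 3 years base period to 16 September 2014 gives a deadline of 16 September 2017, before any tolling.
Because the defendant's absence from the jurisdiction ran from 7 October 2016 to 20 June 2017, the deadline is extended by 256 days to 30 May 2018.
Because the written tolling agreement ran from 4 October 2017 to 18 March 2018, the deadline is extended by 165 days to 11 November 2018.
Filing on 17 October 2018 beat the 11 November 2018 deadline — the action is timely.

TIMELY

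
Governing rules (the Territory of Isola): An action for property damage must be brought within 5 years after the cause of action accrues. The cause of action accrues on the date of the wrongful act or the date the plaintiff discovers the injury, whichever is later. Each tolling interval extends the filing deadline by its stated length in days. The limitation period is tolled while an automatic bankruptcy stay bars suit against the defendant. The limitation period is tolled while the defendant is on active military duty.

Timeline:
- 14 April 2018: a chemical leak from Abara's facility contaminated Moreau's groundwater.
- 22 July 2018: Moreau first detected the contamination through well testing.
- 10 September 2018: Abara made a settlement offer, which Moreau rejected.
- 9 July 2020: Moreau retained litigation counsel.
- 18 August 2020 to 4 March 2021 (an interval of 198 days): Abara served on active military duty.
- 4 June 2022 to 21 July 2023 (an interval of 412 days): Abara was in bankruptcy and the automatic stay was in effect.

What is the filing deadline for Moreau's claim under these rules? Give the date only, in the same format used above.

The claim accrued on 22 July 2018 — the later of the 14 April 2018 act and the 22 July 2018 discovery.
5 years from 22 July 2018 is 22 July 2023.
The defendant's active military service from 18 August 2020 to 4 March 2021 tolled the period for 198 days, extending the deadline to 5 February 2024.
Because the automatic bankruptcy stay ran from 4 June 2022 to 21 July 2023, the deadline is extended by 412 days to 23 March 2025.
The other events in the timeline have no effect on the limitation period under the stated rules.

23 March 2025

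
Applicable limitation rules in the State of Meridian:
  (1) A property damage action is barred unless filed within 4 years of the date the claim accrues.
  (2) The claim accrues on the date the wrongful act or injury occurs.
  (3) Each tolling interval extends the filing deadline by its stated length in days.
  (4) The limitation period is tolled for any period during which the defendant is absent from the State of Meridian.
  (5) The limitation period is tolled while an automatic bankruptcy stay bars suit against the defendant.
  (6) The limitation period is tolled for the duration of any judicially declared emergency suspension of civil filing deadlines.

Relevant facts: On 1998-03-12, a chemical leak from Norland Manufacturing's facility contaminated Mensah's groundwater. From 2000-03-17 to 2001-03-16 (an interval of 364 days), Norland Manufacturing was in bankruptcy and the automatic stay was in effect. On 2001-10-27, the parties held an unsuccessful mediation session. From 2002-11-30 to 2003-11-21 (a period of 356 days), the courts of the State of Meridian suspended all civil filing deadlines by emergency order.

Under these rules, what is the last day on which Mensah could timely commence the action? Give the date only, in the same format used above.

2004-03-01

The limitation period began to run on 1998-03-12.
The untolled deadline — 4 years after 1998-03-12 — is 2002-03-12.
Because the automatic bankruptcy stay ran from 2000-03-17 to 2001-03-16, the deadline is extended by 364 days to 2003-03-11.
The period was tolled for 356 days by the emergency suspension of filing deadlines (2002-11-30 to 2003-11-21), pushing the deadline to 2004-03-01.
None of the other events listed affects the running of the period under the stated rules.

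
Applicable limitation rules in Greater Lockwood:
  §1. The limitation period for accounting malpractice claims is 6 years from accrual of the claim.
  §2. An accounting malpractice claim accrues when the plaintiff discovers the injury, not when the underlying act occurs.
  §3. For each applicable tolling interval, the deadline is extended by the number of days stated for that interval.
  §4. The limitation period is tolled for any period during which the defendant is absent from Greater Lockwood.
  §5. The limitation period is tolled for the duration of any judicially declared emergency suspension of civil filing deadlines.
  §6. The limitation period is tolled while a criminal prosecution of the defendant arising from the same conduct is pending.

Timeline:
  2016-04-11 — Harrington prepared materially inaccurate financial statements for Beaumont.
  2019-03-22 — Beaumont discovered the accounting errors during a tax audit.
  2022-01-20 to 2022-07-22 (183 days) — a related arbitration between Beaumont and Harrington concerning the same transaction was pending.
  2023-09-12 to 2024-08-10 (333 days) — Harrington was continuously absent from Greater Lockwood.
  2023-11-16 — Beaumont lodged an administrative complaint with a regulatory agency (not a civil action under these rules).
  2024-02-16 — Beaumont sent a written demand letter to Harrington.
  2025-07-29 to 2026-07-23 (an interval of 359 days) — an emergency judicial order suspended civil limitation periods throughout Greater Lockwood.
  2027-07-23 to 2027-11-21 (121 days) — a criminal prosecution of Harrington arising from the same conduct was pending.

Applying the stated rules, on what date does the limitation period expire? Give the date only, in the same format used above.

2027-02-12

The claim did not accrue until Beaumont discovered the injury on 2019-03-22; the 2016-04-11 act date does not start the clock under the stated rule.
The untolled deadline — 6 years after 2019-03-22 — is 2025-03-22.
The period was tolled for 333 days by the defendant's absence from the jurisdiction (2023-09-12 to 2024-08-10), pushing the deadline to 2026-02-18.
The emergency suspension of filing deadlines from 2025-07-29 to 2026-07-23 tolled the period for 359 days, extending the deadline to 2027-02-12.
The pending criminal prosecution starting 2027-07-23 came too late — the period had run on 2027-02-12 — and so does not extend the deadline.
Although a pending arbitration ran from 2022-01-20 to 2022-07-22, the stated rules do not make that a tolling event, so it is disregarded.
None of the other events listed affects the running of the period under the stated rules.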